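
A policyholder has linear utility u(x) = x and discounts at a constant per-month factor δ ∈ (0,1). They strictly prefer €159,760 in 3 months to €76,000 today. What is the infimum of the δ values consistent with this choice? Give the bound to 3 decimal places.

δ > 0.781

The preference means 76000 < δ^3·159760.
So δ^3 > 76000/159760 = 0.47571; taking the cube root of both positive sides preserves the inequality.
δ > 0.47571^(1/3) = 0.781.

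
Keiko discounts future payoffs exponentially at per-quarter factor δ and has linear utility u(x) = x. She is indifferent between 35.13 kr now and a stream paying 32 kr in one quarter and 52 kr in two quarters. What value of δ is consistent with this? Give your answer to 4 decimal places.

δ ≈ 0.5699

Equating present values: 35.13 = 32δ + 52δ².
That is, 52δ² + 32δ − 35.13 = 0, a quadratic in δ.
δ = (−32 + √(32² + 4·52·35.13)) / (2·52) = (−32 + √8331.04) / 104 ≈ 0.5699.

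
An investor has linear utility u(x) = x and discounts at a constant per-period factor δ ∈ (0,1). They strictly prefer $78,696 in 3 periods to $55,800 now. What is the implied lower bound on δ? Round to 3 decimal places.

Under u(x) = x this choice says 55800 < δ^3·78696.
Dividing by 78696: δ^3 > 0.70906. Both sides are positive, so the cube root keeps the direction.
δ > (55800/78696)^(1/3) ≈ 0.892.

δ > 0.892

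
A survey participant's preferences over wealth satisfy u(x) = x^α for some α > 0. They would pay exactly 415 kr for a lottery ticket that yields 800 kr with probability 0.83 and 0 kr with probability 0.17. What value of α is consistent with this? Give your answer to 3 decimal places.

The lottery's expected utility is 0.83·u(800) + 0.17·u(0) = 0.83·800^α (since u(0) = 0 for α > 0).
Indifference: 415^α = 0.83·800^α, so (415/800)^α = 0.83.
α = ln(0.83) / ln(415/800) = -0.186330/-0.656333 ≈ 0.284.

α ≈ 0.284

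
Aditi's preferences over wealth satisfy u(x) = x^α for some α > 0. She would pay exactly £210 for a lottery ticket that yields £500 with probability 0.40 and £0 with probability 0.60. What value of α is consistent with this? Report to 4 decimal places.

α ≈ 1.0562

The lottery's expected utility is 0.40·u(500) + 0.60·u(0) = 0.40·500^α (since u(0) = 0 for α > 0).
Indifference: 210^α = 0.40·500^α, so (210/500)^α = 0.40.
Taking logs: α·ln(210/500) = ln(0.40), so α = -0.9162907 / -0.8675006 ≈ 1.0562.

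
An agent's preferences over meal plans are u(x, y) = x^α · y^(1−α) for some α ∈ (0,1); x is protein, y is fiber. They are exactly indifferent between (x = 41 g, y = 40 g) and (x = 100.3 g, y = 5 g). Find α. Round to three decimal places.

α ≈ 0.699

The Cobb–Douglas utilities coincide, so 41^α·40^(1−α) = 100.3^α·5^(1−α).
(41/100.3)^α = (5/40)^(1−α); take logs: α·ln(41/100.3) = (1−α)·ln(5/40), i.e. α·-0.894594 = (1−α)·-2.079442.
So α/(1−α) = (-2.079442)/(-0.894594) = 2.324453, and α = 2.324453/3.324453 ≈ 0.699.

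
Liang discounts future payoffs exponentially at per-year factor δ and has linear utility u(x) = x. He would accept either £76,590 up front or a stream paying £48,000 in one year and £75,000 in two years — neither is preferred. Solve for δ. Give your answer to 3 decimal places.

δ ≈ 0.740

The stream is worth 48000δ + 75000δ² today, so 48000δ + 75000δ² = 76590.
Rearranged: 75000δ² + 48000δ − 76590 = 0.
By the quadratic formula (taking the positive root), δ = (−48000 + √25281000000.00) / 150000 ≈ 0.740.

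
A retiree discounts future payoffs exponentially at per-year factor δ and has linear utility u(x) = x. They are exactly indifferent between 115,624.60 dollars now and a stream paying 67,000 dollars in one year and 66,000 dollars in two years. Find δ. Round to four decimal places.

Equating present values: 115624.60 = 67000δ + 66000δ².
That is, 66000δ² + 67000δ − 115624.60 = 0, a quadratic in δ.
δ = (−67000 + √(67000² + 4·66000·115624.60)) / (2·66000) = (−67000 + √35013894400.00) / 132000 ≈ 0.9100.

δ ≈ 0.9100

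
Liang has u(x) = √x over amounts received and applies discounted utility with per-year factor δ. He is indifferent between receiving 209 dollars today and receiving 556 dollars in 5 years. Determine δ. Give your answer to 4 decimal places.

δ ≈ 0.9068

The payoff in 5 years is discounted by δ^5, so u(209) = δ^5·u(556) and δ^5 = u(209)/u(556).
With u(x) = √x: δ^5 = √209/√556 = √(209/556) = 0.61311.
Taking the 5th root: δ = 0.61311^(1/5) ≈ 0.9068.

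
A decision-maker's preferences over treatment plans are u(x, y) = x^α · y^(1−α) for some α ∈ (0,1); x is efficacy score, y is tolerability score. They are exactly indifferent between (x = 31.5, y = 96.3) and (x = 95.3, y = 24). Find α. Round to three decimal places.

Set the two utilities equal: 31.5^α·96.3^(1−α) = 95.3^α·24^(1−α).
(31.5/95.3)^α = (24/96.3)^(1−α); take logs: α·ln(31.5/95.3) = (1−α)·ln(24/96.3), i.e. α·-1.107042 = (1−α)·-1.389414.
So α/(1−α) = (-1.389414)/(-1.107042) = 1.255069, and α = 1.255069/2.255069 ≈ 0.557.

α ≈ 0.557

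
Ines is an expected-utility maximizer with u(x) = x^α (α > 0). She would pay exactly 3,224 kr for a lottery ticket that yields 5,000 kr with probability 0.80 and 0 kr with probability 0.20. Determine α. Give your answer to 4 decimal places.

α ≈ 0.5085

The lottery's expected utility is 0.80·u(5000) + 0.20·u(0) = 0.80·5000^α (since u(0) = 0 for α > 0).
Setting u(3224) equal to that: 3224^α = 0.80·5000^α ⇒ (3224/5000)^α = 0.80.
Take logs: α = ln 0.80 / ln(3224/5000) ≈ 0.508514.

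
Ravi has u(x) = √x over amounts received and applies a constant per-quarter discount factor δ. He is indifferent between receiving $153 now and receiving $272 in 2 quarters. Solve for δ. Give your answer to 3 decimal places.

Indifference means u(153) = δ^2 · u(272), so δ^2 = u(153)/u(272).
With u(x) = √x: δ^2 = √153/√272 = √(153/272) = 0.75000.
Hence δ = (0.75000)^(1/2) = 0.86603.

δ ≈ 0.866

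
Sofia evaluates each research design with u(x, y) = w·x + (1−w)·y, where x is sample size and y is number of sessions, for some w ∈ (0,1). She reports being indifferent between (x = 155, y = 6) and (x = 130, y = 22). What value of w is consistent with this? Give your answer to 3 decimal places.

u(155,6) = u(130,22) means w·155 + (1−w)·6 = w·130 + (1−w)·22.
w·(155−130) = (1−w)·(22−6), i.e. w·25 = (1−w)·16.
So w/(1−w) = 16/25 = 0.6400, giving w = 16/(25+16) = 0.390.

w = 0.390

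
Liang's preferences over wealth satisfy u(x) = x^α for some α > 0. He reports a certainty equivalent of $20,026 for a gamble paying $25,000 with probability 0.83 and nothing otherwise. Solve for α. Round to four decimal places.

α ≈ 0.8399

The lottery's expected utility is 0.83·u(25000) + 0.17·u(0) = 0.83·25000^α (since u(0) = 0 for α > 0).
Setting u(20026) equal to that: 20026^α = 0.83·25000^α ⇒ (20026/25000)^α = 0.83.
Take logs: α = ln 0.83 / ln(20026/25000) ≈ 0.839911.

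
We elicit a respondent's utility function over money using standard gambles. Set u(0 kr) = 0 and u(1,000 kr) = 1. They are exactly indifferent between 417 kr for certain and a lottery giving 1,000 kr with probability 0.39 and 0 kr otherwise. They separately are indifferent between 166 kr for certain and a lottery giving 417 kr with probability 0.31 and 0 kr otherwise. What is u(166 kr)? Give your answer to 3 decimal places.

From the first indifference, u(417 kr) = 0.39·u(1,000 kr) + 0.61·u(0 kr) = 0.39·1 + 0.61·0 = 0.39.
Then u(166 kr) = 0.31·u(417 kr) + 0.69·u(0 kr) = 0.31·0.39 + 0.69·0.00 = 0.1209.

0.121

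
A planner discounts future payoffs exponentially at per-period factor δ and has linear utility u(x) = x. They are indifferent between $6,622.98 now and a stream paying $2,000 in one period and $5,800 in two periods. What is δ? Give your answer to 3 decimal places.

δ ≈ 0.910

The stream is worth 2000δ + 5800δ² today, so 2000δ + 5800δ² = 6622.98.
So 5800δ² + 2000δ − 6622.98 = 0.
The positive root is δ = [−2000 + √(2000² + 4·5800·6622.98)] / (2·5800) = (−2000 + 12556.000)/11600 ≈ 0.910.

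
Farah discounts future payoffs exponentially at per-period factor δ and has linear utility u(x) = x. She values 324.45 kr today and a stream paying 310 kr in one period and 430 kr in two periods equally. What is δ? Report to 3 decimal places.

δ ≈ 0.580

Equating present values: 324.45 = 310δ + 430δ².
That is, 430δ² + 310δ − 324.45 = 0, a quadratic in δ.
The positive root is δ = [−310 + √(310² + 4·430·324.45)] / (2·430) = (−310 + 808.798)/860 ≈ 0.580.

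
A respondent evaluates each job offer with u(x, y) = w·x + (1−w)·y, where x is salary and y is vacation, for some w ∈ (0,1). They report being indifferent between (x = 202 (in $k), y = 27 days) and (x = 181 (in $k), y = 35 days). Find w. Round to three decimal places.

w = 0.276

u(202,27) = u(181,35) means w·202 + (1−w)·27 = w·181 + (1−w)·35.
Rearranging, 21·w − 8·(1−w) = 0.
Hence w = 8/(21+8) = 8/29 = 0.276.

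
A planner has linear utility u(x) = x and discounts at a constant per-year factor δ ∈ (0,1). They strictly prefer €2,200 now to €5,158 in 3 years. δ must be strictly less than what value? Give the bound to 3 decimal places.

The preference means 2200 > δ^3·5158.
So δ^3 < 2200/5158 = 0.42652; taking the cube root of both positive sides preserves the inequality.
δ < (2200/5158)^(1/3) ≈ 0.753.

δ < 0.753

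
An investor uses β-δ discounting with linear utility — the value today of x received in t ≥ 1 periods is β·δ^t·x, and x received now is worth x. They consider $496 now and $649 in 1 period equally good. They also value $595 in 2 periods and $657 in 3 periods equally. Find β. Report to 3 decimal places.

From the later pair, β·δ^2·595 = β·δ^3·657; dividing through, δ = 595/657 = 0.90563.
Substituting δ into 496 = β·δ·649: β = 496/(587.755) ≈ 0.844.

β ≈ 0.844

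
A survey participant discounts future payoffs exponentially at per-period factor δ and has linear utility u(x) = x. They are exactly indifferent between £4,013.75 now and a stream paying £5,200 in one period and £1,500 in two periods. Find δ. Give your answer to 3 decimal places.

δ ≈ 0.650

Present value of the stream is 5200·δ + 1500·δ². Indifference gives 5200δ + 1500δ² = 4013.75.
Rearranged: 1500δ² + 5200δ − 4013.75 = 0.
The positive root is δ = [−5200 + √(5200² + 4·1500·4013.75)] / (2·1500) = (−5200 + 7150.000)/3000 ≈ 0.650.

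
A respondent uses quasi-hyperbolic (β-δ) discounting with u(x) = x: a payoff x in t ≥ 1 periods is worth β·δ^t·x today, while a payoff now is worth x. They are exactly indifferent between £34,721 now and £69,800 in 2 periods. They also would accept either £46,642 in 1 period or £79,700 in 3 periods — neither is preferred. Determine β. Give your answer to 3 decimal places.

The second indifference involves only future payoffs, so β cancels: β·δ^1·46642 = β·δ^3·79700, giving δ^2 = 46642/79700 = 0.58522, so δ = 0.76500.
Now use the now-vs-future pair: 34721 = β·δ^2·69800 gives β = 34721/(0.58522·69800) ≈ 0.850.

β ≈ 0.850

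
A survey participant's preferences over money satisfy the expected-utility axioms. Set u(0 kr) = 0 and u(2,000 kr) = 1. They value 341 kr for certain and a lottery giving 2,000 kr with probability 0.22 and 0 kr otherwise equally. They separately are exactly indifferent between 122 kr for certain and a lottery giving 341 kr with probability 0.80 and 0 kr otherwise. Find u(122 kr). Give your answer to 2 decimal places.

0.18

The first gamble pins u(341 kr): it must equal 0.22·1 + 0.78·0 = 0.22.
Chaining: u(122 kr) = 0.80·0.22 + 0.20·0.00 = 0.1760.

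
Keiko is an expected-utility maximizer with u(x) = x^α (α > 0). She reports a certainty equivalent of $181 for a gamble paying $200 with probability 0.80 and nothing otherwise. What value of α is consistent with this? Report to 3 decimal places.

EU(lottery) = 0.80·200^α + 0.20·0 = 0.80·200^α.
Setting u(181) equal to that: 181^α = 0.80·200^α ⇒ (181/200)^α = 0.80.
Taking logs: α·ln(181/200) = ln(0.80), so α = -0.223144 / -0.099820 ≈ 2.235.

α ≈ 2.235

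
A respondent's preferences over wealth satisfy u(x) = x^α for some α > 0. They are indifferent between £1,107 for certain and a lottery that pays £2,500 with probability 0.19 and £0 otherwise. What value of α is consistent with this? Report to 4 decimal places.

α ≈ 2.0386

EU(lottery) = 0.19·2500^α + 0.81·0 = 0.19·2500^α.
Equating: 1107^α = 0.19·2500^α, i.e. 0.4428^α = 0.19.
Take logs: α = ln 0.19 / ln(1107/2500) ≈ 2.038615.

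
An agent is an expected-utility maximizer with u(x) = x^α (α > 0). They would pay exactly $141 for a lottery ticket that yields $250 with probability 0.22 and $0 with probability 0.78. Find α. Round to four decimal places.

α ≈ 2.6438

EU(lottery) = 0.22·250^α + 0.78·0 = 0.22·250^α.
Equating: 141^α = 0.22·250^α, i.e. 0.5640^α = 0.22.
Take logs: α = ln 0.22 / ln(141/250) ≈ 2.643836.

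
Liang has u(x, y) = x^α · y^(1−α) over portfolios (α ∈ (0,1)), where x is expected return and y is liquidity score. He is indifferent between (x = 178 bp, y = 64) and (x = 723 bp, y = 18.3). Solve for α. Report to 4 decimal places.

Indifference: 178^α · 64^(1−α) = 723^α · 18.3^(1−α).
Taking logs: α·ln 178 + (1−α)·ln 64 = α·ln 723 + (1−α)·ln 18.3, i.e. α·-1.4016257 = (1−α)·-1.2519820.
With A = -1.4016257 and B = -1.2519820: α·A = (1−α)·B, so α = B/(A+B) = -1.2519820/-2.6536077 ≈ 0.4718.

α ≈ 0.4718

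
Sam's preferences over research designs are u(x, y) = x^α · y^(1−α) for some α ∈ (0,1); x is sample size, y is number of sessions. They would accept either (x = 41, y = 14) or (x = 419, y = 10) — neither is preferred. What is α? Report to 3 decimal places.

Indifference: 41^α · 14^(1−α) = 419^α · 10^(1−α).
Rearrange to (41/419)^α = (10/14)^(1−α) and take logs: α·-2.324299 = (1−α)·-0.336472.
With A = -2.324299 and B = -0.336472: α·A = (1−α)·B, so α = B/(A+B) = -0.336472/-2.660771 ≈ 0.126.

α ≈ 0.126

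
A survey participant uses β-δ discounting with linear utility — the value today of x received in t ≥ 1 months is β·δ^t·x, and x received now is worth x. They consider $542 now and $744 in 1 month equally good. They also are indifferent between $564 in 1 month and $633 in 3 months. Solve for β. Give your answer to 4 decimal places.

The second indifference involves only future payoffs, so β cancels: β·δ^1·564 = β·δ^3·633, giving δ^2 = 564/633 = 0.89100, so δ = 0.94393.
The first indifference: 542 = β·δ·744, so β = 542/(δ·744) = 542/(0.94393·744) ≈ 0.7718.

β ≈ 0.7718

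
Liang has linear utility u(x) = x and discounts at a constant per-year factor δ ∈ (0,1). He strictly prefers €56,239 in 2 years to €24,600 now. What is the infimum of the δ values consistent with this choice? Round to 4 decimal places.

δ > 0.6614

Under u(x) = x this choice says 24600 < δ^2·56239.
Hence δ^2 > 24600/56239 = 0.43742, and x ↦ x^(1/2) is increasing on (0,∞).
δ > (24600/56239)^(1/2) ≈ 0.6614.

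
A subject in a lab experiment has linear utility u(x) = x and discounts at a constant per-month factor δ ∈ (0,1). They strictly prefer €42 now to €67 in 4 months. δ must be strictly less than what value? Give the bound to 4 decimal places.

Under u(x) = x this choice says 42 > δ^4·67.
Dividing by 67: δ^4 < 0.62687. Both sides are positive, so the 4th root keeps the direction.
δ < 0.62687^(1/4) = 0.8898.

δ < 0.8898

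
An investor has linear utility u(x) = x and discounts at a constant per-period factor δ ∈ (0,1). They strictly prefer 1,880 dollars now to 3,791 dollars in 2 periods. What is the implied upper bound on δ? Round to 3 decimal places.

The preference means 1880 > δ^2·3791.
Dividing by 3791: δ^2 < 0.49591. Both sides are positive, so the square root keeps the direction.
δ < (1880/3791)^(1/2) ≈ 0.704.

δ < 0.704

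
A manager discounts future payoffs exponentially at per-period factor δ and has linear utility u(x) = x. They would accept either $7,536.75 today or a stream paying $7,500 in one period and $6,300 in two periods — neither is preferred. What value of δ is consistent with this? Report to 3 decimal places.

δ ≈ 0.650

The stream is worth 7500δ + 6300δ² today, so 7500δ + 6300δ² = 7536.75.
So 6300δ² + 7500δ − 7536.75 = 0.
By the quadratic formula (taking the positive root), δ = (−7500 + √246176100.00) / 12600 ≈ 0.650.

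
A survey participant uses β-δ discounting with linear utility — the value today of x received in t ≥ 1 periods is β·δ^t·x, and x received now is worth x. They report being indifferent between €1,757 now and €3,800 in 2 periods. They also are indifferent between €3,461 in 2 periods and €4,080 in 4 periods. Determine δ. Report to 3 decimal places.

The second indifference involves only future payoffs, so β cancels: β·δ^2·3461 = β·δ^4·4080, giving δ^2 = 3461/4080 = 0.84828, so δ = 0.92102.

δ ≈ 0.921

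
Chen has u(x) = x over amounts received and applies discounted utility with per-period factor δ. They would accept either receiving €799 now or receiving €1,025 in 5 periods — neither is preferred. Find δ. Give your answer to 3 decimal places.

The payoff in 5 periods is discounted by δ^5, so u(799) = δ^5·u(1025) and δ^5 = u(799)/u(1025).
With u(x) = x: δ^5 = 799/1025 = 0.77951.
So δ = 0.77951^(1/5) ≈ 0.951.

δ ≈ 0.951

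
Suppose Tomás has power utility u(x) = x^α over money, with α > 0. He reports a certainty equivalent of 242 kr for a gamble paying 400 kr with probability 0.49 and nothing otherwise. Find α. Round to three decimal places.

α ≈ 1.420

Since u(0) = 0, the lottery's EU is 0.49·400^α.
Equating: 242^α = 0.49·400^α, i.e. 0.6050^α = 0.49.
Taking logs: α·ln(242/400) = ln(0.49), so α = -0.713350 / -0.502527 ≈ 1.420.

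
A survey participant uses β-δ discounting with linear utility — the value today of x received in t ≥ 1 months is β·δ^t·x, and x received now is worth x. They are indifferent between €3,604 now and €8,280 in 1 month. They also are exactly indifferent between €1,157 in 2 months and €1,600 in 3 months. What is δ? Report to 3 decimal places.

From the later pair, β·δ^2·1157 = β·δ^3·1600; dividing through, δ = 1157/1600 = 0.72313.

δ ≈ 0.723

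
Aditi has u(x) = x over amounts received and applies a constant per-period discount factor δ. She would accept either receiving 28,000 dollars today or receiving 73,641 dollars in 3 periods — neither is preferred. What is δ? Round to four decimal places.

δ ≈ 0.7245

Indifference means u(28000) = δ^3 · u(73641), so δ^3 = u(28000)/u(73641).
With u(x) = x: δ^3 = 28000/73641 = 0.38022.
Taking the cube root: δ = 0.38022^(1/3) ≈ 0.7245.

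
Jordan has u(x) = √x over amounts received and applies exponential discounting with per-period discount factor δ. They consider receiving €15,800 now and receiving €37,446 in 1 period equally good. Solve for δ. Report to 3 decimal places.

δ ≈ 0.650

Indifference means u(15800) = δ · u(37446), so δ = u(15800)/u(37446).
With u(x) = √x: δ = √15800/√37446 = √(15800/37446) = 0.64957.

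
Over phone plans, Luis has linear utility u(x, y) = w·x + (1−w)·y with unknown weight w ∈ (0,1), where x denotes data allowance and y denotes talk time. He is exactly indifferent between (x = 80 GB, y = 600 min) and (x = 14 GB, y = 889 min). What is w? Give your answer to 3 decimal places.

Indifference: w·80 + (1−w)·600 = w·14 + (1−w)·889.
Rearranging, 66·w − 289·(1−w) = 0.
Hence w = 289/(66+289) = 289/355 = 0.814.

w = 0.814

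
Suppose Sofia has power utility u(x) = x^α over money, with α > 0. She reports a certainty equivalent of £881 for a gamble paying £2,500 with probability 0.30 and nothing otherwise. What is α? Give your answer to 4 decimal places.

α ≈ 1.1543

EU(lottery) = 0.30·2500^α + 0.70·0 = 0.30·2500^α.
Setting u(881) equal to that: 881^α = 0.30·2500^α ⇒ (881/2500)^α = 0.30.
Taking logs: α·ln(881/2500) = ln(0.30), so α = -1.2039728 / -1.0429884 ≈ 1.1543.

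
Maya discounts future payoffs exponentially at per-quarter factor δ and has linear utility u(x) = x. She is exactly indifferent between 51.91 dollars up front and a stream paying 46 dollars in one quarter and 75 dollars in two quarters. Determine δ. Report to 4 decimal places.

δ ≈ 0.5800

Present value of the stream is 46·δ + 75·δ². Indifference gives 46δ + 75δ² = 51.91.
Rearranged: 75δ² + 46δ − 51.91 = 0.
By the quadratic formula (taking the positive root), δ = (−46 + √17689.00) / 150 ≈ 0.5800.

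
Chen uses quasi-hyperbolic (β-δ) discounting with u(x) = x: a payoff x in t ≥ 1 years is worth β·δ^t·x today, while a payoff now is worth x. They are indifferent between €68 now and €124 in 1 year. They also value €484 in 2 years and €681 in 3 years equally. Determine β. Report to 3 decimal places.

The second indifference involves only future payoffs, so β cancels: β·δ^2·484 = β·δ^3·681, giving δ = 484/681 = 0.71072.
The first indifference: 68 = β·δ·124, so β = 68/(δ·124) = 68/(0.71072·124) ≈ 0.772.

β ≈ 0.772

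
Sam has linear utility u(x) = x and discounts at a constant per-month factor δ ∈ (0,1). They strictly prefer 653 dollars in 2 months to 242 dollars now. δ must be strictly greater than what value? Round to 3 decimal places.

δ > 0.609

Under u(x) = x this choice says 242 < δ^2·653.
Hence δ^2 > 242/653 = 0.37060, and x ↦ x^(1/2) is increasing on (0,∞).
δ > 0.37060^(1/2) = 0.609.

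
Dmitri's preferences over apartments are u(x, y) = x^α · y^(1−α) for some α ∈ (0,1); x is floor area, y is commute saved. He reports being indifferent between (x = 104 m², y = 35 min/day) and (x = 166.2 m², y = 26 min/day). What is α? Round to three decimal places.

α ≈ 0.388

Set the two utilities equal: 104^α·35^(1−α) = 166.2^α·26^(1−α).
(104/166.2)^α = (26/35)^(1−α); take logs: α·ln(104/166.2) = (1−α)·ln(26/35), i.e. α·-0.468801 = (1−α)·-0.297252.
So α/(1−α) = (-0.297252)/(-0.468801) = 0.634069, and α = 0.634069/1.634069 ≈ 0.388.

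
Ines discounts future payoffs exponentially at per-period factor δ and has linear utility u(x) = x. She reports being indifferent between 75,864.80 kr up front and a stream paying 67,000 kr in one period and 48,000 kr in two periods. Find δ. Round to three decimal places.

δ ≈ 0.740

Equating present values: 75864.80 = 67000δ + 48000δ².
Rearranged: 48000δ² + 67000δ − 75864.80 = 0.
δ = (−67000 + √(67000² + 4·48000·75864.80)) / (2·48000) = (−67000 + √19055041600.00) / 96000 ≈ 0.740.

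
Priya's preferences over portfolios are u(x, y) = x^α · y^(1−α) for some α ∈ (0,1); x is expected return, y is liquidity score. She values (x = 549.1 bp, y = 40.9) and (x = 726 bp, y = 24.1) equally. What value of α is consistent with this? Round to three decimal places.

Indifference: 549.1^α · 40.9^(1−α) = 726^α · 24.1^(1−α).
Rearrange to (549.1/726)^α = (24.1/40.9)^(1−α) and take logs: α·-0.279269 = (1−α)·-0.528918.
Thus α·(-0.808187) = -0.528918, so α = -0.528918/-0.808187 ≈ 0.654.

α ≈ 0.654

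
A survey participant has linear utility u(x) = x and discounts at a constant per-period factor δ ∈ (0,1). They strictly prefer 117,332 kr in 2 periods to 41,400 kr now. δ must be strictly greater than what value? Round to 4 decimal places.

Under u(x) = x this choice says 41400 < δ^2·117332.
Hence δ^2 > 41400/117332 = 0.35284, and x ↦ x^(1/2) is increasing on (0,∞).
δ > 0.35284^(1/2) = 0.5940.

δ > 0.5940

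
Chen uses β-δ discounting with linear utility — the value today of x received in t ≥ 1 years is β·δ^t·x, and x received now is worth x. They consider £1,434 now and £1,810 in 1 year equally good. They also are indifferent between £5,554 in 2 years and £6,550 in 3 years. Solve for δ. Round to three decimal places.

δ ≈ 0.848

Both payoffs in the second observation are in the future, so β drops out: δ^2·5554 = δ^3·6550 ⇒ δ = 5554/6550 = 0.84794.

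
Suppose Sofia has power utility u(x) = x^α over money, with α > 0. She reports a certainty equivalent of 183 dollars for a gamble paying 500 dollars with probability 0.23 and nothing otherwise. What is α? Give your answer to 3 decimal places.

α ≈ 1.462

EU(lottery) = 0.23·500^α + 0.77·0 = 0.23·500^α.
Equating: 183^α = 0.23·500^α, i.e. 0.3660^α = 0.23.
α = ln(0.23) / ln(183/500) = -1.469676/-1.005122 ≈ 1.462.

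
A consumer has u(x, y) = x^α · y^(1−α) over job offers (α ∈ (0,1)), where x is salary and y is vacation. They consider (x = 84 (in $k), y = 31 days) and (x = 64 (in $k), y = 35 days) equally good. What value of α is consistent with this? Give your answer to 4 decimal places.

Indifference: 84^α · 31^(1−α) = 64^α · 35^(1−α).
Taking logs: α·ln 84 + (1−α)·ln 31 = α·ln 64 + (1−α)·ln 35, i.e. α·0.2719337 = (1−α)·0.1213609.
So α/(1−α) = (0.1213609)/(0.2719337) = 0.4462886, and α = 0.4462886/1.4462886 ≈ 0.3086.

α ≈ 0.3086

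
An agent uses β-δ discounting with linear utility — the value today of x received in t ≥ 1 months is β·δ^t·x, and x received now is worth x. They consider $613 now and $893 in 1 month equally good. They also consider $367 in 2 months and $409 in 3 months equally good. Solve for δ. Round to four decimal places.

From the later pair, β·δ^2·367 = β·δ^3·409; dividing through, δ = 367/409 = 0.89731.

δ ≈ 0.8973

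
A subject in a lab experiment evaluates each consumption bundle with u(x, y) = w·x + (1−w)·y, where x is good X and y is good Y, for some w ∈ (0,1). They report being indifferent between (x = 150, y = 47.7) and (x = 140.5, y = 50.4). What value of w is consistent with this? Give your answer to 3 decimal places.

w = 0.221

Indifference: w·150 + (1−w)·47.7 = w·140.5 + (1−w)·50.4.
Collecting terms: w·9.5 = (1−w)·2.7.
Hence w = 2.7/(9.5+2.7) = 2.7/12.2 = 0.221.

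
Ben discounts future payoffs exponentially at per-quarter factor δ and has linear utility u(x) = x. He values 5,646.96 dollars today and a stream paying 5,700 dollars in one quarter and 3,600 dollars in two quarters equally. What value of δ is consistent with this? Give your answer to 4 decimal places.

The stream is worth 5700δ + 3600δ² today, so 5700δ + 3600δ² = 5646.96.
So 3600δ² + 5700δ − 5646.96 = 0.
δ = (−5700 + √(5700² + 4·3600·5646.96)) / (2·3600) = (−5700 + √113806224.00) / 7200 ≈ 0.6900.

δ ≈ 0.6900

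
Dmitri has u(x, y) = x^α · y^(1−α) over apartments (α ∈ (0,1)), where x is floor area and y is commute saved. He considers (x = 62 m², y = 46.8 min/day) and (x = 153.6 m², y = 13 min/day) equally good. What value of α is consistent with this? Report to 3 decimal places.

Indifference: 62^α · 46.8^(1−α) = 153.6^α · 13^(1−α).
Rearrange to (62/153.6)^α = (13/46.8)^(1−α) and take logs: α·-0.907217 = (1−α)·-1.280934.
Thus α·(-2.188151) = -1.280934, so α = -1.280934/-2.188151 ≈ 0.585.

α ≈ 0.585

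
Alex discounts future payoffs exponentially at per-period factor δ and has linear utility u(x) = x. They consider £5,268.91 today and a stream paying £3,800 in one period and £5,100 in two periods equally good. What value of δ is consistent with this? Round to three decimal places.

Equating present values: 5268.91 = 3800δ + 5100δ².
That is, 5100δ² + 3800δ − 5268.91 = 0, a quadratic in δ.
δ = (−3800 + √(3800² + 4·5100·5268.91)) / (2·5100) = (−3800 + √121925764.00) / 10200 ≈ 0.710.

δ ≈ 0.710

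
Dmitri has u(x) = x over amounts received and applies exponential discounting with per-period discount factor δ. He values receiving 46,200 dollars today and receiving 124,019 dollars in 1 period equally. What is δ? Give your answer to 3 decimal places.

The payoff in 1 period is discounted by δ, so u(46200) = δ·u(124019) and δ = u(46200)/u(124019).
With u(x) = x: δ = 46200/124019 = 0.37252.

δ ≈ 0.373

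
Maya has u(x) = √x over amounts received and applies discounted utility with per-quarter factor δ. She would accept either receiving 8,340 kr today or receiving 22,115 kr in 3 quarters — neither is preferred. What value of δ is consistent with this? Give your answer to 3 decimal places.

The payoff in 3 quarters is discounted by δ^3, so u(8340) = δ^3·u(22115) and δ^3 = u(8340)/u(22115).
Since u(x) = √x, δ^3 = √(8340/22115) = 0.61410.
So δ = 0.61410^(1/3) ≈ 0.850.

δ ≈ 0.850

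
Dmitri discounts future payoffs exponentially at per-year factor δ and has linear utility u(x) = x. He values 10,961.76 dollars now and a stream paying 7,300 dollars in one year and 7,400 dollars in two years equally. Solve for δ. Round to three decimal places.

Equating present values: 10961.76 = 7300δ + 7400δ².
So 7400δ² + 7300δ − 10961.76 = 0.
By the quadratic formula (taking the positive root), δ = (−7300 + √377758096.00) / 14800 ≈ 0.820.

δ ≈ 0.820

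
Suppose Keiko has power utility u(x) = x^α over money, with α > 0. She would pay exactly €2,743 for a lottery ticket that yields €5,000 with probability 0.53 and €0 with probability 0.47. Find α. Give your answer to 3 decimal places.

The lottery's expected utility is 0.53·u(5000) + 0.47·u(0) = 0.53·5000^α (since u(0) = 0 for α > 0).
Setting u(2743) equal to that: 2743^α = 0.53·5000^α ⇒ (2743/5000)^α = 0.53.
Take logs: α = ln 0.53 / ln(2743/5000) ≈ 1.05745.

α ≈ 1.057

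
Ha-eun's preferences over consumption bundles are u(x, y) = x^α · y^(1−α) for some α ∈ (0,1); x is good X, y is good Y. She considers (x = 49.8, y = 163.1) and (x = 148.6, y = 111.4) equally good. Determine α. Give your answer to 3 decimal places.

The Cobb–Douglas utilities coincide, so 49.8^α·163.1^(1−α) = 148.6^α·111.4^(1−α).
Rearrange to (49.8/148.6)^α = (111.4/163.1)^(1−α) and take logs: α·-1.093243 = (1−α)·-0.381236.
So α/(1−α) = (-0.381236)/(-1.093243) = 0.348720, and α = 0.348720/1.348720 ≈ 0.259.

α ≈ 0.259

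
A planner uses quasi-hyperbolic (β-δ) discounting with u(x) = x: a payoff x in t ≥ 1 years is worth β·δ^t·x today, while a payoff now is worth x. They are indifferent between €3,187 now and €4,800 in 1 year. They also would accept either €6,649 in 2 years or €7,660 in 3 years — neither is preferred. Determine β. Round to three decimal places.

β ≈ 0.765

The second indifference involves only future payoffs, so β cancels: β·δ^2·6649 = β·δ^3·7660, giving δ = 6649/7660 = 0.86802.
Now use the now-vs-future pair: 3187 = β·δ·4800 gives β = 3187/(0.86802·4800) ≈ 0.765.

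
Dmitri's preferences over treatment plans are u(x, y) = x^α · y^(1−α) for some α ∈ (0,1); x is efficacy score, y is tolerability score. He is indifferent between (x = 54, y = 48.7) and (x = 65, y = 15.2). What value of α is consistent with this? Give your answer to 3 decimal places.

The Cobb–Douglas utilities coincide, so 54^α·48.7^(1−α) = 65^α·15.2^(1−α).
Rearrange to (54/65)^α = (15.2/48.7)^(1−α) and take logs: α·-0.185403 = (1−α)·-1.164384.
Thus α·(-1.349787) = -1.164384, so α = -1.164384/-1.349787 ≈ 0.863.

α ≈ 0.863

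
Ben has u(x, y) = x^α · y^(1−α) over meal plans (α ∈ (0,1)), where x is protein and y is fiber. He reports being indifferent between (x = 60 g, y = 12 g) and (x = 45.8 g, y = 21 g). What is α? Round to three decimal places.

Set the two utilities equal: 60^α·12^(1−α) = 45.8^α·21^(1−α).
Rearrange to (60/45.8)^α = (21/12)^(1−α) and take logs: α·0.270060 = (1−α)·0.559616.
Thus α·(0.829676) = 0.559616, so α = 0.559616/0.829676 ≈ 0.674.

α ≈ 0.674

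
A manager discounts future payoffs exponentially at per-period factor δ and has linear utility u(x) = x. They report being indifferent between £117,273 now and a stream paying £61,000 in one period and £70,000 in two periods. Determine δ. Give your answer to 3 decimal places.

δ ≈ 0.930

The stream is worth 61000δ + 70000δ² today, so 61000δ + 70000δ² = 117273.
So 70000δ² + 61000δ − 117273 = 0.
The positive root is δ = [−61000 + √(61000² + 4·70000·117273)] / (2·70000) = (−61000 + 191200.000)/140000 ≈ 0.930.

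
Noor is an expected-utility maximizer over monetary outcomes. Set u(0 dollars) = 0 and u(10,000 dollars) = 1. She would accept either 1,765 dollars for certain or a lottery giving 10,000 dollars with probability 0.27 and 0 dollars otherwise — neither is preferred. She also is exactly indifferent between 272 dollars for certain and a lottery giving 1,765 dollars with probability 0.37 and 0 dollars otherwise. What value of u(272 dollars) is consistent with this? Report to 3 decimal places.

The first gamble pins u(1,765 dollars): it must equal 0.27·1 + 0.73·0 = 0.27.
The second indifference gives u(272 dollars) = 0.37·u(1,765 dollars) + 0.63·u(0 dollars) = 0.37·0.27 + 0.63·0.00 = 0.0999.

0.100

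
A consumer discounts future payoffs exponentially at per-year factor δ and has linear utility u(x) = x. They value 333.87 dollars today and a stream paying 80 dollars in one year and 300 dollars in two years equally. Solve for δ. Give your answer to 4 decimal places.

The stream is worth 80δ + 300δ² today, so 80δ + 300δ² = 333.87.
Rearranged: 300δ² + 80δ − 333.87 = 0.
δ = (−80 + √(80² + 4·300·333.87)) / (2·300) = (−80 + √407044.00) / 600 ≈ 0.9300.

δ ≈ 0.9300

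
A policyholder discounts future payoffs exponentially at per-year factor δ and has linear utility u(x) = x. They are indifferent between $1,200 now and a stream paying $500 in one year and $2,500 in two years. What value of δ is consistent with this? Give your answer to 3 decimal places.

δ ≈ 0.600

The stream is worth 500δ + 2500δ² today, so 500δ + 2500δ² = 1200.
Rearranged: 2500δ² + 500δ − 1200 = 0.
The positive root is δ = [−500 + √(500² + 4·2500·1200)] / (2·2500) = (−500 + 3500.000)/5000 ≈ 0.600.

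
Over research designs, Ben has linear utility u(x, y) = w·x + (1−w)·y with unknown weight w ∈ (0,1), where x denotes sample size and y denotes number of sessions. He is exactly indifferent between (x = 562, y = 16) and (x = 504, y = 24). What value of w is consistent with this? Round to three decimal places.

u(562,16) = u(504,24) means w·562 + (1−w)·16 = w·504 + (1−w)·24.
w·(562−504) = (1−w)·(24−16), i.e. w·58 = (1−w)·8.
So w/(1−w) = 8/58 = 0.1379, giving w = 8/(58+8) = 0.121.

w = 0.121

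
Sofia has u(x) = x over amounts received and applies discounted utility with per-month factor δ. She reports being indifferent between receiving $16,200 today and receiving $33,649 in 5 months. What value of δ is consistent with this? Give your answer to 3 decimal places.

Equating discounted utilities: u(16200) = δ^5·u(33649) ⇒ δ^5 = u(16200)/u(33649).
With u(x) = x: δ^5 = 16200/33649 = 0.48144.
Taking the 5th root: δ = 0.48144^(1/5) ≈ 0.864.

δ ≈ 0.864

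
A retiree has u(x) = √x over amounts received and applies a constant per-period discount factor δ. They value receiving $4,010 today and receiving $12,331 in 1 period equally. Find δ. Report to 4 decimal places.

Indifference means u(4010) = δ · u(12331), so δ = u(4010)/u(12331).
With u(x) = √x: δ = √4010/√12331 = √(4010/12331) = 0.57026.

δ ≈ 0.5703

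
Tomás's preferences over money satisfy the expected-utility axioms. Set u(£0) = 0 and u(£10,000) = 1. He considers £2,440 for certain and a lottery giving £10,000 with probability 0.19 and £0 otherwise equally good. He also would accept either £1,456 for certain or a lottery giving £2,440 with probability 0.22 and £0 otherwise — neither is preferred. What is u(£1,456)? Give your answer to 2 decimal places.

From the first indifference, u(£2,440) = 0.19·u(£10,000) + 0.81·u(£0) = 0.19·1 + 0.81·0 = 0.19.
Chaining: u(£1,456) = 0.22·0.19 + 0.78·0.00 = 0.0418.

0.04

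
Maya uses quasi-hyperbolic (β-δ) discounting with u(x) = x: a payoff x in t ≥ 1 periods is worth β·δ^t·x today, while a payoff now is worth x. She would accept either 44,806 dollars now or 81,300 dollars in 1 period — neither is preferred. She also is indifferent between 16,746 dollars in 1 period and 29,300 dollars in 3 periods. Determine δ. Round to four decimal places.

The second indifference involves only future payoffs, so β cancels: β·δ^1·16746 = β·δ^3·29300, giving δ^2 = 16746/29300 = 0.57154, so δ = 0.75600.

δ ≈ 0.7560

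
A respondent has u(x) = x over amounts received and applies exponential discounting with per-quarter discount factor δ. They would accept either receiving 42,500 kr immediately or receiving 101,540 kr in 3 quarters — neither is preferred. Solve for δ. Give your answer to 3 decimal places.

δ ≈ 0.748

Indifference means u(42500) = δ^3 · u(101540), so δ^3 = u(42500)/u(101540).
With u(x) = x: δ^3 = 42500/101540 = 0.41855.
So δ = 0.41855^(1/3) ≈ 0.748.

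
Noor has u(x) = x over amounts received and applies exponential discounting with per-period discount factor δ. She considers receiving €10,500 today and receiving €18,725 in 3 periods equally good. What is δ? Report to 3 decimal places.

Equating discounted utilities: u(10500) = δ^3·u(18725) ⇒ δ^3 = u(10500)/u(18725).
With u(x) = x: δ^3 = 10500/18725 = 0.56075.
Taking the cube root: δ = 0.56075^(1/3) ≈ 0.825.

δ ≈ 0.825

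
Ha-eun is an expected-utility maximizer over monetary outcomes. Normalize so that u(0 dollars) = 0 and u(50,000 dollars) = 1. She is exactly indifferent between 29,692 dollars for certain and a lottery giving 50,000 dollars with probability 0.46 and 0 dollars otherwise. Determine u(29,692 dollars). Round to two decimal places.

u(29,692 dollars) equals the lottery's expected utility: 0.46·1 + 0.54·0 = 0.46.

0.46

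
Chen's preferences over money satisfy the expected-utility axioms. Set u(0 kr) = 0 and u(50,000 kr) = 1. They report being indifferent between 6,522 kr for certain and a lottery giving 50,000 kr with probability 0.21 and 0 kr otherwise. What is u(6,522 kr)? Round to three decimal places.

The indifference gives u(6,522 kr) = 0.21·u(50,000 kr) + 0.79·u(0 kr) = 0.21·1 + 0.79·0 = 0.21.

0.210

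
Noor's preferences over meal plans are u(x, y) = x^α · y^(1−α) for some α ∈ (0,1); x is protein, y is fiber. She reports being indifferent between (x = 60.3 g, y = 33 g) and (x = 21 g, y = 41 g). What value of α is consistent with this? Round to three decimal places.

α ≈ 0.171

Set the two utilities equal: 60.3^α·33^(1−α) = 21^α·41^(1−α).
Taking logs: α·ln 60.3 + (1−α)·ln 33 = α·ln 21 + (1−α)·ln 41, i.e. α·1.054810 = (1−α)·0.217065.
So α/(1−α) = (0.217065)/(1.054810) = 0.205786, and α = 0.205786/1.205786 ≈ 0.171.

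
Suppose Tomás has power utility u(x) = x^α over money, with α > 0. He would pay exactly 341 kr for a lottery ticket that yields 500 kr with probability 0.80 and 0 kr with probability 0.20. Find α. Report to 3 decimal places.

α ≈ 0.583

EU(lottery) = 0.80·500^α + 0.20·0 = 0.80·500^α.
Setting u(341) equal to that: 341^α = 0.80·500^α ⇒ (341/500)^α = 0.80.
Take logs: α = ln 0.80 / ln(341/500) ≈ 0.58304.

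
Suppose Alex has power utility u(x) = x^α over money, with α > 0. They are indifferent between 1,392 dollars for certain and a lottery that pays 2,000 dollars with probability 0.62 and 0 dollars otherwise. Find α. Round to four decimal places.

EU(lottery) = 0.62·2000^α + 0.38·0 = 0.62·2000^α.
Setting u(1392) equal to that: 1392^α = 0.62·2000^α ⇒ (1392/2000)^α = 0.62.
Take logs: α = ln 0.62 / ln(1392/2000) ≈ 1.319063.

α ≈ 1.3191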